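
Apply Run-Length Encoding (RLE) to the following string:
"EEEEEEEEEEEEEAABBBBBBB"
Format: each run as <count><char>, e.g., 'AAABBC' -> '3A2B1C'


Scanning runs left to right:
  i=0: run of 'E' x 13 -> '13E'
  i=13: run of 'A' x 2 -> '2A'
  i=15: run of 'B' x 7 -> '7B'

RLE = 13E2A7B


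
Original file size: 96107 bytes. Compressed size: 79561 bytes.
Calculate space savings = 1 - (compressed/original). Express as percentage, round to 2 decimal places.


ratio = compressed/original = 79561/96107 = 0.827838
savings = 1 - ratio = 1 - 0.827838 = 0.172162
as a percentage: 0.172162 * 100 = 17.22%

Space savings = 1 - 79561/96107 = 17.22%


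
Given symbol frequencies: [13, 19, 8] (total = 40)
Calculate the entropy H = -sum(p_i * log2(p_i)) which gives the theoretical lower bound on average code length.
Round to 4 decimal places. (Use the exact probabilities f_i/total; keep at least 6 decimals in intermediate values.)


Per-symbol terms -p_i * log2(p_i) with p_i = f_i/40:
  p = 13/40 = 0.325000: log2(p) = -1.621488, -p*log2(p) = 0.526984
  p = 19/40 = 0.475000: log2(p) = -1.074001, -p*log2(p) = 0.510150
  p = 8/40 = 0.200000: log2(p) = -2.321928, -p*log2(p) = 0.464386
H = 0.526984 + 0.510150 + 0.464386 = 1.501520

H = 1.5015 bits/symbol


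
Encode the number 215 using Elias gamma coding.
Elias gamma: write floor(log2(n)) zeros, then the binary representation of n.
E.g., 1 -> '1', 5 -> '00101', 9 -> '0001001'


num_bits = floor(log2(215)) + 1 = 8
leading_zeros = num_bits - 1 = 7
binary(215) = 11010111

Elias gamma(215) = '0000000' + '11010111' = 000000011010111 (15 bits)


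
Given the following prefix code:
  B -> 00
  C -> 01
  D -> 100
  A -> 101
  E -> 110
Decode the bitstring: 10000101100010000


Decoding step by step:
Bits 100 -> D
Bits 00 -> B
Bits 101 -> A
Bits 100 -> D
Bits 01 -> C
Bits 00 -> B
Bits 00 -> B


Decoded message: DBADCBB


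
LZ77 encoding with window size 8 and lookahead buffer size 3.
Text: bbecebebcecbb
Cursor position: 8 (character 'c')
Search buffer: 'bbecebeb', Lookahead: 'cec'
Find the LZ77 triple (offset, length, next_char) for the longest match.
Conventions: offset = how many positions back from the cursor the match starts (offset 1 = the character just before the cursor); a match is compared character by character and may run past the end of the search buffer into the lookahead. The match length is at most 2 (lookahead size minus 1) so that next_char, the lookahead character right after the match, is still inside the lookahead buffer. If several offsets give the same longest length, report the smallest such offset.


Try each offset into the search buffer:
  offset=1 (pos 7, char 'b'): match length 0
  offset=2 (pos 6, char 'e'): match length 0
  offset=3 (pos 5, char 'b'): match length 0
  offset=4 (pos 4, char 'e'): match length 0
  offset=5 (pos 3, char 'c'): match length 2
  offset=6 (pos 2, char 'e'): match length 0
  offset=7 (pos 1, char 'b'): match length 0
  offset=8 (pos 0, char 'b'): match length 0
Longest match has length 2 at offset 5.
next_char = character at position 8 + 2 = 10 -> 'c'

Best match: offset=5, length=2 (matching 'ce' starting at position 3)
LZ77 triple: (5, 2, 'c')


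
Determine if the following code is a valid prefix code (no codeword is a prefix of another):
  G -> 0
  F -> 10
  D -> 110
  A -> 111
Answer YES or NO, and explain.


Checking each pair (does one codeword prefix another?):
  G='0' vs F='10': no prefix
  G='0' vs D='110': no prefix
  G='0' vs A='111': no prefix
  F='10' vs G='0': no prefix
  F='10' vs D='110': no prefix
  F='10' vs A='111': no prefix
  D='110' vs G='0': no prefix
  D='110' vs F='10': no prefix
  D='110' vs A='111': no prefix
  A='111' vs G='0': no prefix
  A='111' vs F='10': no prefix
  A='111' vs D='110': no prefix
No violation found over all pairs.

YES -- this is a valid prefix code. No codeword is a prefix of any other codeword.


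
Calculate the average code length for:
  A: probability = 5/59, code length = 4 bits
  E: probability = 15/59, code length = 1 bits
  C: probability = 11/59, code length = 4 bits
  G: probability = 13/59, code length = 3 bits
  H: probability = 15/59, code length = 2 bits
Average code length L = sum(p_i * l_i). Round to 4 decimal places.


Weighted contributions p_i * l_i:
  A: (5/59) * 4 = 20/59
  E: (15/59) * 1 = 15/59
  C: (11/59) * 4 = 44/59
  G: (13/59) * 3 = 39/59
  H: (15/59) * 2 = 30/59
Sum = (20 + 15 + 44 + 39 + 30)/59 = 148/59

L = 148/59 = 2.5085 bits/symbol


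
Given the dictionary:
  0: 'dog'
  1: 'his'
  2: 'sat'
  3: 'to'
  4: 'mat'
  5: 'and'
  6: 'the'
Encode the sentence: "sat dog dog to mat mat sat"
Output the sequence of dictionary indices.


Look up each word in the dictionary:
  'sat' -> 2
  'dog' -> 0
  'dog' -> 0
  'to' -> 3
  'mat' -> 4
  'mat' -> 4
  'sat' -> 2

Encoded: [2, 0, 0, 3, 4, 4, 2]


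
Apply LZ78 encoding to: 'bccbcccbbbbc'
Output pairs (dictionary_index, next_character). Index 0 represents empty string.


LZ78 encoding steps:
Dictionary: {0: ''}
Step 1: w='' (idx 0), next='b' -> output (0, 'b'), add 'b' as idx 1
Step 2: w='' (idx 0), next='c' -> output (0, 'c'), add 'c' as idx 2
Step 3: w='c' (idx 2), next='b' -> output (2, 'b'), add 'cb' as idx 3
Step 4: w='c' (idx 2), next='c' -> output (2, 'c'), add 'cc' as idx 4
Step 5: w='cb' (idx 3), next='b' -> output (3, 'b'), add 'cbb' as idx 5
Step 6: w='b' (idx 1), next='b' -> output (1, 'b'), add 'bb' as idx 6
Step 7: w='c' (idx 2), end of input -> output (2, '')


Encoded: [(0, 'b'), (0, 'c'), (2, 'b'), (2, 'c'), (3, 'b'), (1, 'b'), (2, '')]


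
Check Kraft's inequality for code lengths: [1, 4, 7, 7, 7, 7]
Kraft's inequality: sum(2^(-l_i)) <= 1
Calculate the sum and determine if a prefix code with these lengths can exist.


Sum = 2^(-1) + 2^(-4) + 2^(-7) + 2^(-7) + 2^(-7) + 2^(-7)
    = 0.5 + 0.0625 + 0.0078125 + 0.0078125 + 0.0078125 + 0.0078125
    = 76/128 = 0.59375
Since 0.59375 <= 1, Kraft's inequality IS satisfied.
A prefix code with these lengths CAN exist.

Kraft sum = 0.59375. Satisfied.


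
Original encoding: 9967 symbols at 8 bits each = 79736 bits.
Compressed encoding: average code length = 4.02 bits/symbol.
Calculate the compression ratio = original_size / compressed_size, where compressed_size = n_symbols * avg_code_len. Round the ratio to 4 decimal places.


original_size = n_symbols * orig_bits = 9967 * 8 = 79736 bits
compressed_size = n_symbols * avg_code_len = 9967 * 4.02 = 40067.34 bits
ratio = original_size / compressed_size = 79736 / 40067.34 = 1.99

Compression ratio = 1.99


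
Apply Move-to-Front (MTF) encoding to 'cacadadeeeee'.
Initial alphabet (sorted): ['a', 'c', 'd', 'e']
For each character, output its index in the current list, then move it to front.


MTF encoding:
'c': index 1 in ['a', 'c', 'd', 'e'] -> ['c', 'a', 'd', 'e']
'a': index 1 in ['c', 'a', 'd', 'e'] -> ['a', 'c', 'd', 'e']
'c': index 1 in ['a', 'c', 'd', 'e'] -> ['c', 'a', 'd', 'e']
'a': index 1 in ['c', 'a', 'd', 'e'] -> ['a', 'c', 'd', 'e']
'd': index 2 in ['a', 'c', 'd', 'e'] -> ['d', 'a', 'c', 'e']
'a': index 1 in ['d', 'a', 'c', 'e'] -> ['a', 'd', 'c', 'e']
'd': index 1 in ['a', 'd', 'c', 'e'] -> ['d', 'a', 'c', 'e']
'e': index 3 in ['d', 'a', 'c', 'e'] -> ['e', 'd', 'a', 'c']
'e': index 0 in ['e', 'd', 'a', 'c'] -> ['e', 'd', 'a', 'c']
'e': index 0 in ['e', 'd', 'a', 'c'] -> ['e', 'd', 'a', 'c']
'e': index 0 in ['e', 'd', 'a', 'c'] -> ['e', 'd', 'a', 'c']
'e': index 0 in ['e', 'd', 'a', 'c'] -> ['e', 'd', 'a', 'c']


Output: [1, 1, 1, 1, 2, 1, 1, 3, 0, 0, 0, 0]


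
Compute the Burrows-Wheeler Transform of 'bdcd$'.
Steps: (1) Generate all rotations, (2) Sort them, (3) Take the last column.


Rotations (sorted):
  0: $bdcd -> last char: d
  1: bdcd$ -> last char: $
  2: cd$bd -> last char: d
  3: d$bdc -> last char: c
  4: dcd$b -> last char: b


BWT = d$dcb


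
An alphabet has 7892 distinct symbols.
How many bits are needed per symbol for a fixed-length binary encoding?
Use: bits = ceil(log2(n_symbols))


log2(7892) = 12.9462
Bracket: 2^12 = 4096 < 7892 <= 2^13 = 8192
So ceil(log2(7892)) = 13

bits = ceil(log2(7892)) = ceil(12.9462) = 13 bits


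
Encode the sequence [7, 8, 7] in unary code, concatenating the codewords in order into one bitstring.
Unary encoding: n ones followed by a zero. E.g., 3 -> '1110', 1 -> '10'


Encode each number as n ones followed by a terminating 0:
  7 -> 11111110 (8 bits)
  8 -> 111111110 (9 bits)
  7 -> 11111110 (8 bits)
Total length = 8 + 9 + 8 = 25 bits.

Unary([7, 8, 7]) = 1111111011111111011111110 (25 bits)


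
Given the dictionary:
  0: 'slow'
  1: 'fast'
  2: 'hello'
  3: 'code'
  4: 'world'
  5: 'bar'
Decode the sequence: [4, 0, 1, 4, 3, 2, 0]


Look up each index in the dictionary:
  4 -> 'world'
  0 -> 'slow'
  1 -> 'fast'
  4 -> 'world'
  3 -> 'code'
  2 -> 'hello'
  0 -> 'slow'

Decoded: "world slow fast world code hello slow"


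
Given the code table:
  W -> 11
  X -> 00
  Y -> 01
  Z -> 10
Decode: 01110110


Decoding:
01 -> Y
11 -> W
01 -> Y
10 -> Z


Result: YWYZ


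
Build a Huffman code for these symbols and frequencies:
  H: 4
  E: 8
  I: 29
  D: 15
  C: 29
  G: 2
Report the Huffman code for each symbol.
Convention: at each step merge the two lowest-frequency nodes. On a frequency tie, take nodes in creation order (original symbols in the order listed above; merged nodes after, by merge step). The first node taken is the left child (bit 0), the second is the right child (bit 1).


Huffman tree construction:
Step 1: Merge G(2) + H(4) = 6
Step 2: Merge (G+H)(6) + E(8) = 14
Step 3: Merge ((G+H)+E)(14) + D(15) = 29
Step 4: Merge I(29) + C(29) = 58
Step 5: Merge (((G+H)+E)+D)(29) + (I+C)(58) = 87
Read each symbol's code off the tree from the root (left child = 0, right child = 1).

Codes:
  H: 0001 (length 4)
  E: 001 (length 3)
  I: 10 (length 2)
  D: 01 (length 2)
  C: 11 (length 2)
  G: 0000 (length 4)
Average code length: 194/87 = 2.2299 bits/symbol


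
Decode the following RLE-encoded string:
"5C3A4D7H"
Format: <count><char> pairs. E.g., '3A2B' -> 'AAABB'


Expanding each <count><char> pair:
  5C -> 'CCCCC'
  3A -> 'AAA'
  4D -> 'DDDD'
  7H -> 'HHHHHHH'

Decoded = CCCCCAAADDDDHHHHHHH


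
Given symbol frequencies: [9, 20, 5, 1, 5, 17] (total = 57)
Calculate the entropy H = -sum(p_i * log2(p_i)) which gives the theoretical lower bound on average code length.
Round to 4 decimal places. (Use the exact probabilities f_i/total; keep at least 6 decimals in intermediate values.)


Per-symbol terms -p_i * log2(p_i) with p_i = f_i/57:
  p = 9/57 = 0.157895: log2(p) = -2.662965, -p*log2(p) = 0.420468
  p = 20/57 = 0.350877: log2(p) = -1.510962, -p*log2(p) = 0.530162
  p = 5/57 = 0.087719: log2(p) = -3.510962, -p*log2(p) = 0.307979
  p = 1/57 = 0.017544: log2(p) = -5.832890, -p*log2(p) = 0.102331
  p = 5/57 = 0.087719: log2(p) = -3.510962, -p*log2(p) = 0.307979
  p = 17/57 = 0.298246: log2(p) = -1.745427, -p*log2(p) = 0.520566
H = 0.420468 + 0.530162 + 0.307979 + 0.102331 + 0.307979 + 0.520566 = 2.189485

H = 2.1895 bits/symbol


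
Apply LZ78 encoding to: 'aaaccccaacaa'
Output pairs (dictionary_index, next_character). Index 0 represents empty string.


LZ78 encoding steps:
Dictionary: {0: ''}
Step 1: w='' (idx 0), next='a' -> output (0, 'a'), add 'a' as idx 1
Step 2: w='a' (idx 1), next='a' -> output (1, 'a'), add 'aa' as idx 2
Step 3: w='' (idx 0), next='c' -> output (0, 'c'), add 'c' as idx 3
Step 4: w='c' (idx 3), next='c' -> output (3, 'c'), add 'cc' as idx 4
Step 5: w='c' (idx 3), next='a' -> output (3, 'a'), add 'ca' as idx 5
Step 6: w='a' (idx 1), next='c' -> output (1, 'c'), add 'ac' as idx 6
Step 7: w='aa' (idx 2), end of input -> output (2, '')


Encoded: [(0, 'a'), (1, 'a'), (0, 'c'), (3, 'c'), (3, 'a'), (1, 'c'), (2, '')]


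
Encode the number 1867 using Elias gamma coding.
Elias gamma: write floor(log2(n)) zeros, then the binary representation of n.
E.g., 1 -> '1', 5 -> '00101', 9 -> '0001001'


num_bits = floor(log2(1867)) + 1 = 11
leading_zeros = num_bits - 1 = 10
binary(1867) = 11101001011

Elias gamma(1867) = '0000000000' + '11101001011' = 000000000011101001011 (21 bits)


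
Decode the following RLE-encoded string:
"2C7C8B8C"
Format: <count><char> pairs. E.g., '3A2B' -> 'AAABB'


Expanding each <count><char> pair:
  2C -> 'CC'
  7C -> 'CCCCCCC'
  8B -> 'BBBBBBBB'
  8C -> 'CCCCCCCC'

Decoded = CCCCCCCCCBBBBBBBBCCCCCCCC


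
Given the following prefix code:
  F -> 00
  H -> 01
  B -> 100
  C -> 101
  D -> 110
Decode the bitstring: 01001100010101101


Decoding step by step:
Bits 01 -> H
Bits 00 -> F
Bits 110 -> D
Bits 00 -> F
Bits 101 -> C
Bits 01 -> H
Bits 101 -> C


Decoded message: HFDFCHC


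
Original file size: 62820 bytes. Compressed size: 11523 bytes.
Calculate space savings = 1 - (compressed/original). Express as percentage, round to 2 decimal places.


ratio = compressed/original = 11523/62820 = 0.183429
savings = 1 - ratio = 1 - 0.183429 = 0.816571
as a percentage: 0.816571 * 100 = 81.66%

Space savings = 1 - 11523/62820 = 81.66%


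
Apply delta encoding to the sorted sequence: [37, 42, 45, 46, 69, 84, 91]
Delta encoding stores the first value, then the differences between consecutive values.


First value: 37
Deltas:
  42 - 37 = 5
  45 - 42 = 3
  46 - 45 = 1
  69 - 46 = 23
  84 - 69 = 15
  91 - 84 = 7


Delta encoded: [37, 5, 3, 1, 23, 15, 7]


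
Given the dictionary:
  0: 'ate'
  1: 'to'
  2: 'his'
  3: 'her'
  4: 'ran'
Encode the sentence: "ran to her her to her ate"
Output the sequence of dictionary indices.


Look up each word in the dictionary:
  'ran' -> 4
  'to' -> 1
  'her' -> 3
  'her' -> 3
  'to' -> 1
  'her' -> 3
  'ate' -> 0

Encoded: [4, 1, 3, 3, 1, 3, 0]


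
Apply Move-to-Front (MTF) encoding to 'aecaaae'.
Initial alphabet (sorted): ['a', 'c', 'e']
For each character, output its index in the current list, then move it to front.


MTF encoding:
'a': index 0 in ['a', 'c', 'e'] -> ['a', 'c', 'e']
'e': index 2 in ['a', 'c', 'e'] -> ['e', 'a', 'c']
'c': index 2 in ['e', 'a', 'c'] -> ['c', 'e', 'a']
'a': index 2 in ['c', 'e', 'a'] -> ['a', 'c', 'e']
'a': index 0 in ['a', 'c', 'e'] -> ['a', 'c', 'e']
'a': index 0 in ['a', 'c', 'e'] -> ['a', 'c', 'e']
'e': index 2 in ['a', 'c', 'e'] -> ['e', 'a', 'c']


Output: [0, 2, 2, 2, 0, 0, 2]


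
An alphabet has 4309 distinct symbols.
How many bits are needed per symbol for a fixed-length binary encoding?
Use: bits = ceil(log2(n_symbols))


log2(4309) = 12.0731
Bracket: 2^12 = 4096 < 4309 <= 2^13 = 8192
So ceil(log2(4309)) = 13

bits = ceil(log2(4309)) = ceil(12.0731) = 13 bits


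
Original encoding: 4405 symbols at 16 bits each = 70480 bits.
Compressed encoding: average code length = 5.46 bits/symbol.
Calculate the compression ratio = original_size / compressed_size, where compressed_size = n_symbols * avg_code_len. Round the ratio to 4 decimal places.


original_size = n_symbols * orig_bits = 4405 * 16 = 70480 bits
compressed_size = n_symbols * avg_code_len = 4405 * 5.46 = 24051.3 bits
ratio = original_size / compressed_size = 70480 / 24051.3 = 2.9304

Compression ratio = 2.9304


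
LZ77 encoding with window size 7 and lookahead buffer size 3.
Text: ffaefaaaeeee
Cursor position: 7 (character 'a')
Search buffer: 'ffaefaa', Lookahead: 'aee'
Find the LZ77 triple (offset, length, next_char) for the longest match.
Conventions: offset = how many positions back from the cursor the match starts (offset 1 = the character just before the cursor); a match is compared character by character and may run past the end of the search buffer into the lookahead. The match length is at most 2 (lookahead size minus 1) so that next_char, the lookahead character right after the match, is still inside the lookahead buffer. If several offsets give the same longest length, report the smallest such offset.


Try each offset into the search buffer:
  offset=1 (pos 6, char 'a'): match length 1
  offset=2 (pos 5, char 'a'): match length 1
  offset=3 (pos 4, char 'f'): match length 0
  offset=4 (pos 3, char 'e'): match length 0
  offset=5 (pos 2, char 'a'): match length 2
  offset=6 (pos 1, char 'f'): match length 0
  offset=7 (pos 0, char 'f'): match length 0
Longest match has length 2 at offset 5.
next_char = character at position 7 + 2 = 9 -> 'e'

Best match: offset=5, length=2 (matching 'ae' starting at position 2)
LZ77 triple: (5, 2, 'e')


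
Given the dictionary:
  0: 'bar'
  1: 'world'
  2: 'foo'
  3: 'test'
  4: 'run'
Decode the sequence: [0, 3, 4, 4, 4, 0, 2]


Look up each index in the dictionary:
  0 -> 'bar'
  3 -> 'test'
  4 -> 'run'
  4 -> 'run'
  4 -> 'run'
  0 -> 'bar'
  2 -> 'foo'

Decoded: "bar test run run run bar foo"


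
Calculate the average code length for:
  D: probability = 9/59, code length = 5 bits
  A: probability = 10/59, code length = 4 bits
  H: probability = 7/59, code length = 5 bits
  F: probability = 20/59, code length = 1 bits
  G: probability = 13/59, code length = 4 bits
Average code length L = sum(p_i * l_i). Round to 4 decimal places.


Weighted contributions p_i * l_i:
  D: (9/59) * 5 = 45/59
  A: (10/59) * 4 = 40/59
  H: (7/59) * 5 = 35/59
  F: (20/59) * 1 = 20/59
  G: (13/59) * 4 = 52/59
Sum = (45 + 40 + 35 + 20 + 52)/59 = 192/59

L = 192/59 = 3.2542 bits/symbol


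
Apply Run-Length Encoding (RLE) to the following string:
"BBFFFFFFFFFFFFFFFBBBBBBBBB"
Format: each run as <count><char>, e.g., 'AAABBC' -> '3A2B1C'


Scanning runs left to right:
  i=0: run of 'B' x 2 -> '2B'
  i=2: run of 'F' x 15 -> '15F'
  i=17: run of 'B' x 9 -> '9B'

RLE = 2B15F9B


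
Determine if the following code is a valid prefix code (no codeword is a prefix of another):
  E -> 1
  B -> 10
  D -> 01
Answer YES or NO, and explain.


Checking each pair (does one codeword prefix another?):
  E='1' vs B='10': prefix -- VIOLATION

NO -- this is NOT a valid prefix code. E (1) is a prefix of B (10).


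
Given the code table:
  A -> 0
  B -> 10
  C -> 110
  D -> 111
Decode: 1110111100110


Decoding:
111 -> D
0 -> A
111 -> D
10 -> B
0 -> A
110 -> C


Result: DADBAC


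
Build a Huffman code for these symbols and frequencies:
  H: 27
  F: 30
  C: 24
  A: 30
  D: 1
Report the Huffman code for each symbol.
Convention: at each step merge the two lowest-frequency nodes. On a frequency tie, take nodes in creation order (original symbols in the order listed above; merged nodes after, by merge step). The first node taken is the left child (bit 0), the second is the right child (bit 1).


Huffman tree construction:
Step 1: Merge D(1) + C(24) = 25
Step 2: Merge (D+C)(25) + H(27) = 52
Step 3: Merge F(30) + A(30) = 60
Step 4: Merge ((D+C)+H)(52) + (F+A)(60) = 112
Read each symbol's code off the tree from the root (left child = 0, right child = 1).

Codes:
  H: 01 (length 2)
  F: 10 (length 2)
  C: 001 (length 3)
  A: 11 (length 2)
  D: 000 (length 3)
Average code length: 249/112 = 2.2232 bits/symbol


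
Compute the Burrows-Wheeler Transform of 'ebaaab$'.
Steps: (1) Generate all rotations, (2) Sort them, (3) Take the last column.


Rotations (sorted):
  0: $ebaaab -> last char: b
  1: aaab$eb -> last char: b
  2: aab$eba -> last char: a
  3: ab$ebaa -> last char: a
  4: b$ebaaa -> last char: a
  5: baaab$e -> last char: e
  6: ebaaab$ -> last char: $


BWT = bbaaae$


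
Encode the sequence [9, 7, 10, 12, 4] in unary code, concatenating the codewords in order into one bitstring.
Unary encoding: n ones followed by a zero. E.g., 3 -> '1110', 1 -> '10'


Encode each number as n ones followed by a terminating 0:
  9 -> 1111111110 (10 bits)
  7 -> 11111110 (8 bits)
  10 -> 11111111110 (11 bits)
  12 -> 1111111111110 (13 bits)
  4 -> 11110 (5 bits)
Total length = 10 + 8 + 11 + 13 + 5 = 47 bits.

Unary([9, 7, 10, 12, 4]) = 11111111101111111011111111110111111111111011110 (47 bits)


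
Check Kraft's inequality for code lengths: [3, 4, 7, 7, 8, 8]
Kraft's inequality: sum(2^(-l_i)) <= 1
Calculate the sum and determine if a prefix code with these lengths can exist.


Sum = 2^(-3) + 2^(-4) + 2^(-7) + 2^(-7) + 2^(-8) + 2^(-8)
    = 0.125 + 0.0625 + 0.0078125 + 0.0078125 + 0.00390625 + 0.00390625
    = 54/256 = 0.2109375
Since 0.2109375 <= 1, Kraft's inequality IS satisfied.
A prefix code with these lengths CAN exist.

Kraft sum = 0.2109375. Satisfied.


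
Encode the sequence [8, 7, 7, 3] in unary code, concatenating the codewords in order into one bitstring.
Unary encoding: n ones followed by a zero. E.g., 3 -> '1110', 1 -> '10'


Encode each number as n ones followed by a terminating 0:
  8 -> 111111110 (9 bits)
  7 -> 11111110 (8 bits)
  7 -> 11111110 (8 bits)
  3 -> 1110 (4 bits)
Total length = 9 + 8 + 8 + 4 = 29 bits.

Unary([8, 7, 7, 3]) = 11111111011111110111111101110 (29 bits)


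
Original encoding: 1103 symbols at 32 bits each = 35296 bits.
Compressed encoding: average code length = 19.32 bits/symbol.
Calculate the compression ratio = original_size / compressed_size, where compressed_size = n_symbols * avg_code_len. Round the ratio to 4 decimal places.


original_size = n_symbols * orig_bits = 1103 * 32 = 35296 bits
compressed_size = n_symbols * avg_code_len = 1103 * 19.32 = 21309.96 bits
ratio = original_size / compressed_size = 35296 / 21309.96 = 1.6563

Compression ratio = 1.6563


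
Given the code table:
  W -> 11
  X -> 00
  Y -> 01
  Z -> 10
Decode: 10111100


Decoding:
10 -> Z
11 -> W
11 -> W
00 -> X


Result: ZWWX


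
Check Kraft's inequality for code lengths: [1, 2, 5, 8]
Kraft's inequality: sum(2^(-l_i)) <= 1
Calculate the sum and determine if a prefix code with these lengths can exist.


Sum = 2^(-1) + 2^(-2) + 2^(-5) + 2^(-8)
    = 0.5 + 0.25 + 0.03125 + 0.00390625
    = 201/256 = 0.78515625
Since 0.78515625 <= 1, Kraft's inequality IS satisfied.
A prefix code with these lengths CAN exist.

Kraft sum = 0.78515625. Satisfied.


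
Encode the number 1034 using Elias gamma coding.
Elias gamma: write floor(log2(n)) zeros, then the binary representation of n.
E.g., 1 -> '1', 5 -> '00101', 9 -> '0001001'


num_bits = floor(log2(1034)) + 1 = 11
leading_zeros = num_bits - 1 = 10
binary(1034) = 10000001010

Elias gamma(1034) = '0000000000' + '10000001010' = 000000000010000001010 (21 bits)


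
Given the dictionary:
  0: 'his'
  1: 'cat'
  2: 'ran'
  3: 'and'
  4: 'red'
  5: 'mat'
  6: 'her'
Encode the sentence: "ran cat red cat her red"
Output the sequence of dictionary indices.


Look up each word in the dictionary:
  'ran' -> 2
  'cat' -> 1
  'red' -> 4
  'cat' -> 1
  'her' -> 6
  'red' -> 4

Encoded: [2, 1, 4, 1, 6, 4]


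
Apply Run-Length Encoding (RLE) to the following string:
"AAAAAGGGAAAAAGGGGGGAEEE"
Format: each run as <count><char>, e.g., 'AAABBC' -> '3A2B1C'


Scanning runs left to right:
  i=0: run of 'A' x 5 -> '5A'
  i=5: run of 'G' x 3 -> '3G'
  i=8: run of 'A' x 5 -> '5A'
  i=13: run of 'G' x 6 -> '6G'
  i=19: run of 'A' x 1 -> '1A'
  i=20: run of 'E' x 3 -> '3E'

RLE = 5A3G5A6G1A3E


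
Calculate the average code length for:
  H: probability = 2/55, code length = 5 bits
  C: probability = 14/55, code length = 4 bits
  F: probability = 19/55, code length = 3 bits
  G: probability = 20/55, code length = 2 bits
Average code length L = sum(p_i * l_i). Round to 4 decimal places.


Weighted contributions p_i * l_i:
  H: (2/55) * 5 = 10/55
  C: (14/55) * 4 = 56/55
  F: (19/55) * 3 = 57/55
  G: (20/55) * 2 = 40/55
Sum = (10 + 56 + 57 + 40)/55 = 163/55

L = 163/55 = 2.9636 bits/symbol


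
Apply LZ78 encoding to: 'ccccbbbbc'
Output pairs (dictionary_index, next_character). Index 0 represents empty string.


LZ78 encoding steps:
Dictionary: {0: ''}
Step 1: w='' (idx 0), next='c' -> output (0, 'c'), add 'c' as idx 1
Step 2: w='c' (idx 1), next='c' -> output (1, 'c'), add 'cc' as idx 2
Step 3: w='c' (idx 1), next='b' -> output (1, 'b'), add 'cb' as idx 3
Step 4: w='' (idx 0), next='b' -> output (0, 'b'), add 'b' as idx 4
Step 5: w='b' (idx 4), next='b' -> output (4, 'b'), add 'bb' as idx 5
Step 6: w='c' (idx 1), end of input -> output (1, '')


Encoded: [(0, 'c'), (1, 'c'), (1, 'b'), (0, 'b'), (4, 'b'), (1, '')]


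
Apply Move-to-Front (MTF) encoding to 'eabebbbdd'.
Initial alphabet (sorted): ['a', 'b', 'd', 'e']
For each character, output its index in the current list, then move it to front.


MTF encoding:
'e': index 3 in ['a', 'b', 'd', 'e'] -> ['e', 'a', 'b', 'd']
'a': index 1 in ['e', 'a', 'b', 'd'] -> ['a', 'e', 'b', 'd']
'b': index 2 in ['a', 'e', 'b', 'd'] -> ['b', 'a', 'e', 'd']
'e': index 2 in ['b', 'a', 'e', 'd'] -> ['e', 'b', 'a', 'd']
'b': index 1 in ['e', 'b', 'a', 'd'] -> ['b', 'e', 'a', 'd']
'b': index 0 in ['b', 'e', 'a', 'd'] -> ['b', 'e', 'a', 'd']
'b': index 0 in ['b', 'e', 'a', 'd'] -> ['b', 'e', 'a', 'd']
'd': index 3 in ['b', 'e', 'a', 'd'] -> ['d', 'b', 'e', 'a']
'd': index 0 in ['d', 'b', 'e', 'a'] -> ['d', 'b', 'e', 'a']


Output: [3, 1, 2, 2, 1, 0, 0, 3, 0]


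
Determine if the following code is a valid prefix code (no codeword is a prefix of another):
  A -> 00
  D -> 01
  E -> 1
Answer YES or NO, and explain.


Checking each pair (does one codeword prefix another?):
  A='00' vs D='01': no prefix
  A='00' vs E='1': no prefix
  D='01' vs A='00': no prefix
  D='01' vs E='1': no prefix
  E='1' vs A='00': no prefix
  E='1' vs D='01': no prefix
No violation found over all pairs.

YES -- this is a valid prefix code. No codeword is a prefix of any other codeword.


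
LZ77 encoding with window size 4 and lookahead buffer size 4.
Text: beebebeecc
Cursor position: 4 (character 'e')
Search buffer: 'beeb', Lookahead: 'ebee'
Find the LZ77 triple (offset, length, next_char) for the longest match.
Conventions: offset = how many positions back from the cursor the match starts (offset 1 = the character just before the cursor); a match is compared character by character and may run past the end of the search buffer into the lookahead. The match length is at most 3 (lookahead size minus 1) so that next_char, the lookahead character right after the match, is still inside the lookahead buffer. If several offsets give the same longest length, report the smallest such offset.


Try each offset into the search buffer:
  offset=1 (pos 3, char 'b'): match length 0
  offset=2 (pos 2, char 'e'): match length 3
  offset=3 (pos 1, char 'e'): match length 1
  offset=4 (pos 0, char 'b'): match length 0
Longest match has length 3 at offset 2.
next_char = character at position 4 + 3 = 7 -> 'e'

Best match: offset=2, length=3 (matching 'ebe' starting at position 2)
LZ77 triple: (2, 3, 'e')


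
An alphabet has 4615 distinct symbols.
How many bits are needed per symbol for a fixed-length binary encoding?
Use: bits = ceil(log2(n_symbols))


log2(4615) = 12.1721
Bracket: 2^12 = 4096 < 4615 <= 2^13 = 8192
So ceil(log2(4615)) = 13

bits = ceil(log2(4615)) = ceil(12.1721) = 13 bits


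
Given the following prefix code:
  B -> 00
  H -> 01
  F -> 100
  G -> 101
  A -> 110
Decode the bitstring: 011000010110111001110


Decoding step by step:
Bits 01 -> H
Bits 100 -> F
Bits 00 -> B
Bits 101 -> G
Bits 101 -> G
Bits 110 -> A
Bits 01 -> H
Bits 110 -> A


Decoded message: HFBGGAHA


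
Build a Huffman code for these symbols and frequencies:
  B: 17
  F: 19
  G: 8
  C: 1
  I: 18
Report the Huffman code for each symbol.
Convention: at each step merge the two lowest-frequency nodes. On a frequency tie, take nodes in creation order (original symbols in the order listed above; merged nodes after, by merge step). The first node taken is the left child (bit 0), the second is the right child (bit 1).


Huffman tree construction:
Step 1: Merge C(1) + G(8) = 9
Step 2: Merge (C+G)(9) + B(17) = 26
Step 3: Merge I(18) + F(19) = 37
Step 4: Merge ((C+G)+B)(26) + (I+F)(37) = 63
Read each symbol's code off the tree from the root (left child = 0, right child = 1).

Codes:
  B: 01 (length 2)
  F: 11 (length 2)
  G: 001 (length 3)
  C: 000 (length 3)
  I: 10 (length 2)
Average code length: 135/63 = 2.1429 bits/symbol


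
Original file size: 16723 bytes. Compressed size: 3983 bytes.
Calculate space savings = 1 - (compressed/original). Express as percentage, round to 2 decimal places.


ratio = compressed/original = 3983/16723 = 0.238175
savings = 1 - ratio = 1 - 0.238175 = 0.761825
as a percentage: 0.761825 * 100 = 76.18%

Space savings = 1 - 3983/16723 = 76.18%


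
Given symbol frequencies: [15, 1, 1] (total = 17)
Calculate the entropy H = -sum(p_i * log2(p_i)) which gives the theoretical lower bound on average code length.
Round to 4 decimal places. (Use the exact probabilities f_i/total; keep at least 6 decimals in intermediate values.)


Per-symbol terms -p_i * log2(p_i) with p_i = f_i/17:
  p = 15/17 = 0.882353: log2(p) = -0.180572, -p*log2(p) = 0.159328
  p = 1/17 = 0.058824: log2(p) = -4.087463, -p*log2(p) = 0.240439
  p = 1/17 = 0.058824: log2(p) = -4.087463, -p*log2(p) = 0.240439
H = 0.159328 + 0.240439 + 0.240439 = 0.640206

H = 0.6402 bits/symbol


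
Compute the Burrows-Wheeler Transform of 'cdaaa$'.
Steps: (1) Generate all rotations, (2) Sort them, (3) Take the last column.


Rotations (sorted):
  0: $cdaaa -> last char: a
  1: a$cdaa -> last char: a
  2: aa$cda -> last char: a
  3: aaa$cd -> last char: d
  4: cdaaa$ -> last char: $
  5: daaa$c -> last char: c


BWT = aaad$c


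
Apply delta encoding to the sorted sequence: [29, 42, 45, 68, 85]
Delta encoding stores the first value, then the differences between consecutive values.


First value: 29
Deltas:
  42 - 29 = 13
  45 - 42 = 3
  68 - 45 = 23
  85 - 68 = 17


Delta encoded: [29, 13, 3, 23, 17]


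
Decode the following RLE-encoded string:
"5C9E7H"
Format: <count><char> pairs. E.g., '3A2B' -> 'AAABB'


Expanding each <count><char> pair:
  5C -> 'CCCCC'
  9E -> 'EEEEEEEEE'
  7H -> 'HHHHHHH'

Decoded = CCCCCEEEEEEEEEHHHHHHH


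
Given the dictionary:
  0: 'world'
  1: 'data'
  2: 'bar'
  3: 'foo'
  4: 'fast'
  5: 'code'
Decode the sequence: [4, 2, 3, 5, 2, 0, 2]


Look up each index in the dictionary:
  4 -> 'fast'
  2 -> 'bar'
  3 -> 'foo'
  5 -> 'code'
  2 -> 'bar'
  0 -> 'world'
  2 -> 'bar'

Decoded: "fast bar foo code bar world bar"


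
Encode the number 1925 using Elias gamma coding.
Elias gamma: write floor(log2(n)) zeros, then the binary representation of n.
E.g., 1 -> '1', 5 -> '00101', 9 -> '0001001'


num_bits = floor(log2(1925)) + 1 = 11
leading_zeros = num_bits - 1 = 10
binary(1925) = 11110000101

Elias gamma(1925) = '0000000000' + '11110000101' = 000000000011110000101 (21 bits)


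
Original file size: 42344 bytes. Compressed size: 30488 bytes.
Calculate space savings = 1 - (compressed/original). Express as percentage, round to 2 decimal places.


ratio = compressed/original = 30488/42344 = 0.720008
savings = 1 - ratio = 1 - 0.720008 = 0.279992
as a percentage: 0.279992 * 100 = 28.0%

Space savings = 1 - 30488/42344 = 28.0%


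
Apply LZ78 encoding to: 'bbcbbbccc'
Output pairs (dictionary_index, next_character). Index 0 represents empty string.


LZ78 encoding steps:
Dictionary: {0: ''}
Step 1: w='' (idx 0), next='b' -> output (0, 'b'), add 'b' as idx 1
Step 2: w='b' (idx 1), next='c' -> output (1, 'c'), add 'bc' as idx 2
Step 3: w='b' (idx 1), next='b' -> output (1, 'b'), add 'bb' as idx 3
Step 4: w='bc' (idx 2), next='c' -> output (2, 'c'), add 'bcc' as idx 4
Step 5: w='' (idx 0), next='c' -> output (0, 'c'), add 'c' as idx 5


Encoded: [(0, 'b'), (1, 'c'), (1, 'b'), (2, 'c'), (0, 'c')]


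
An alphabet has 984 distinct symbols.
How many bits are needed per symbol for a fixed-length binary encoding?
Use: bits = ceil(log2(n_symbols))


log2(984) = 9.9425
Bracket: 2^9 = 512 < 984 <= 2^10 = 1024
So ceil(log2(984)) = 10

bits = ceil(log2(984)) = ceil(9.9425) = 10 bits


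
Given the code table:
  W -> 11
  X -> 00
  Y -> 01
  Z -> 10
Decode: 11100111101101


Decoding:
11 -> W
10 -> Z
01 -> Y
11 -> W
10 -> Z
11 -> W
01 -> Y


Result: WZYWZWY


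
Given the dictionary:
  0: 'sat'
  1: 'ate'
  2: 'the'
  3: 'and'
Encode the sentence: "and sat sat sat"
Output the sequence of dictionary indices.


Look up each word in the dictionary:
  'and' -> 3
  'sat' -> 0
  'sat' -> 0
  'sat' -> 0

Encoded: [3, 0, 0, 0]


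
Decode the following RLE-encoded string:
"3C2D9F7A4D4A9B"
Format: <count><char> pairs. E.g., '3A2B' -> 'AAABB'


Expanding each <count><char> pair:
  3C -> 'CCC'
  2D -> 'DD'
  9F -> 'FFFFFFFFF'
  7A -> 'AAAAAAA'
  4D -> 'DDDD'
  4A -> 'AAAA'
  9B -> 'BBBBBBBBB'

Decoded = CCCDDFFFFFFFFFAAAAAAADDDDAAAABBBBBBBBB


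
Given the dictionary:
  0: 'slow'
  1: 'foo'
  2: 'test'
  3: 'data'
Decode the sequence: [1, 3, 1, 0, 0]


Look up each index in the dictionary:
  1 -> 'foo'
  3 -> 'data'
  1 -> 'foo'
  0 -> 'slow'
  0 -> 'slow'

Decoded: "foo data foo slow slow"


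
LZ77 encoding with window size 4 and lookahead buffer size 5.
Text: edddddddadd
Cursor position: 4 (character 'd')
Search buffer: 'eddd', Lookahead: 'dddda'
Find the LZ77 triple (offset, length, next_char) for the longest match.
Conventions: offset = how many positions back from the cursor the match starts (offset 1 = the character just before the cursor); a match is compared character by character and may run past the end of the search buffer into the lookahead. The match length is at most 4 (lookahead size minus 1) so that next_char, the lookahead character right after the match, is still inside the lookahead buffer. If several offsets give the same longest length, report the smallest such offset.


Try each offset into the search buffer:
  offset=1 (pos 3, char 'd'): match length 4
  offset=2 (pos 2, char 'd'): match length 4
  offset=3 (pos 1, char 'd'): match length 4
  offset=4 (pos 0, char 'e'): match length 0
Longest match has length 4, found at offsets 1, 2, 3; take the smallest, offset 1.
next_char = character at position 4 + 4 = 8 -> 'a'

Best match: offset=1, length=4 (matching 'dddd' starting at position 3)
LZ77 triple: (1, 4, 'a')


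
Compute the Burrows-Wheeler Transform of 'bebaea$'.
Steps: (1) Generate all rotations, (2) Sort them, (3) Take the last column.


Rotations (sorted):
  0: $bebaea -> last char: a
  1: a$bebae -> last char: e
  2: aea$beb -> last char: b
  3: baea$be -> last char: e
  4: bebaea$ -> last char: $
  5: ea$beba -> last char: a
  6: ebaea$b -> last char: b


BWT = aebe$ab


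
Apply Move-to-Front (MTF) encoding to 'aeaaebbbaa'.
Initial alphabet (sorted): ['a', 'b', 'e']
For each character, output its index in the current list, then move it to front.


MTF encoding:
'a': index 0 in ['a', 'b', 'e'] -> ['a', 'b', 'e']
'e': index 2 in ['a', 'b', 'e'] -> ['e', 'a', 'b']
'a': index 1 in ['e', 'a', 'b'] -> ['a', 'e', 'b']
'a': index 0 in ['a', 'e', 'b'] -> ['a', 'e', 'b']
'e': index 1 in ['a', 'e', 'b'] -> ['e', 'a', 'b']
'b': index 2 in ['e', 'a', 'b'] -> ['b', 'e', 'a']
'b': index 0 in ['b', 'e', 'a'] -> ['b', 'e', 'a']
'b': index 0 in ['b', 'e', 'a'] -> ['b', 'e', 'a']
'a': index 2 in ['b', 'e', 'a'] -> ['a', 'b', 'e']
'a': index 0 in ['a', 'b', 'e'] -> ['a', 'b', 'e']


Output: [0, 2, 1, 0, 1, 2, 0, 0, 2, 0]


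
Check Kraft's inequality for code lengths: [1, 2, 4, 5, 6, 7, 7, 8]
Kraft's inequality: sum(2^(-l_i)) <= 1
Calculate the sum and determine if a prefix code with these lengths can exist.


Sum = 2^(-1) + 2^(-2) + 2^(-4) + 2^(-5) + 2^(-6) + 2^(-7) + 2^(-7) + 2^(-8)
    = 0.5 + 0.25 + 0.0625 + 0.03125 + 0.015625 + 0.0078125 + 0.0078125 + 0.00390625
    = 225/256 = 0.87890625
Since 0.87890625 <= 1, Kraft's inequality IS satisfied.
A prefix code with these lengths CAN exist.

Kraft sum = 0.87890625. Satisfied.


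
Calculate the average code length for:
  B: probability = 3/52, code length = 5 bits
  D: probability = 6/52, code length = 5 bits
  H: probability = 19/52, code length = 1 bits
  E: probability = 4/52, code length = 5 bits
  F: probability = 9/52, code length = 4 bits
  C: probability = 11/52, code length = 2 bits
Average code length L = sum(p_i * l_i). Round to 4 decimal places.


Weighted contributions p_i * l_i:
  B: (3/52) * 5 = 15/52
  D: (6/52) * 5 = 30/52
  H: (19/52) * 1 = 19/52
  E: (4/52) * 5 = 20/52
  F: (9/52) * 4 = 36/52
  C: (11/52) * 2 = 22/52
Sum = (15 + 30 + 19 + 20 + 36 + 22)/52 = 142/52

L = 142/52 = 2.7308 bits/symbol


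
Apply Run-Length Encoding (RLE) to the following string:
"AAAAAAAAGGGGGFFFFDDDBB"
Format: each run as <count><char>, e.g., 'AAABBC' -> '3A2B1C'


Scanning runs left to right:
  i=0: run of 'A' x 8 -> '8A'
  i=8: run of 'G' x 5 -> '5G'
  i=13: run of 'F' x 4 -> '4F'
  i=17: run of 'D' x 3 -> '3D'
  i=20: run of 'B' x 2 -> '2B'

RLE = 8A5G4F3D2B


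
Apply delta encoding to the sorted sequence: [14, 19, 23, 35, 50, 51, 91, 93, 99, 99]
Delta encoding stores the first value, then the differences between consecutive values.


First value: 14
Deltas:
  19 - 14 = 5
  23 - 19 = 4
  35 - 23 = 12
  50 - 35 = 15
  51 - 50 = 1
  91 - 51 = 40
  93 - 91 = 2
  99 - 93 = 6
  99 - 99 = 0


Delta encoded: [14, 5, 4, 12, 15, 1, 40, 2, 6, 0]


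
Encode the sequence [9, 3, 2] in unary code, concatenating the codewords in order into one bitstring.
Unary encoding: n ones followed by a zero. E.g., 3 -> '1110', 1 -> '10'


Encode each number as n ones followed by a terminating 0:
  9 -> 1111111110 (10 bits)
  3 -> 1110 (4 bits)
  2 -> 110 (3 bits)
Total length = 10 + 4 + 3 = 17 bits.

Unary([9, 3, 2]) = 11111111101110110 (17 bits)


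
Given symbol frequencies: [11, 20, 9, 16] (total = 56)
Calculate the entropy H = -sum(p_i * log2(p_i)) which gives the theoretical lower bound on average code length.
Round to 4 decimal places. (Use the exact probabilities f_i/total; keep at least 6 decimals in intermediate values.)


Per-symbol terms -p_i * log2(p_i) with p_i = f_i/56:
  p = 11/56 = 0.196429: log2(p) = -2.347923, -p*log2(p) = 0.461199
  p = 20/56 = 0.357143: log2(p) = -1.485427, -p*log2(p) = 0.530510
  p = 9/56 = 0.160714: log2(p) = -2.637430, -p*log2(p) = 0.423873
  p = 16/56 = 0.285714: log2(p) = -1.807355, -p*log2(p) = 0.516387
H = 0.461199 + 0.530510 + 0.423873 + 0.516387 = 1.931969

H = 1.932 bits/symbol


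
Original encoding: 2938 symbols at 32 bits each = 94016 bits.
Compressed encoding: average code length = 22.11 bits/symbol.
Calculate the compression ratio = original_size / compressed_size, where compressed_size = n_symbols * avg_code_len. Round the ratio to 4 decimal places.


original_size = n_symbols * orig_bits = 2938 * 32 = 94016 bits
compressed_size = n_symbols * avg_code_len = 2938 * 22.11 = 64959.18 bits
ratio = original_size / compressed_size = 94016 / 64959.18 = 1.4473

Compression ratio = 1.4473


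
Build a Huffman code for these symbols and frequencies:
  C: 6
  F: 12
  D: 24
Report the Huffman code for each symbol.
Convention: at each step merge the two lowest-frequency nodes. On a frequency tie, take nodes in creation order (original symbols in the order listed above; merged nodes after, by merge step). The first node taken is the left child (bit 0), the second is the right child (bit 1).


Huffman tree construction:
Step 1: Merge C(6) + F(12) = 18
Step 2: Merge (C+F)(18) + D(24) = 42
Read each symbol's code off the tree from the root (left child = 0, right child = 1).

Codes:
  C: 00 (length 2)
  F: 01 (length 2)
  D: 1 (length 1)
Average code length: 60/42 = 1.4286 bits/symbol


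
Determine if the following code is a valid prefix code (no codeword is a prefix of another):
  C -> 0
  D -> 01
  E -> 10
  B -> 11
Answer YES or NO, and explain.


Checking each pair (does one codeword prefix another?):
  C='0' vs D='01': prefix -- VIOLATION

NO -- this is NOT a valid prefix code. C (0) is a prefix of D (01).


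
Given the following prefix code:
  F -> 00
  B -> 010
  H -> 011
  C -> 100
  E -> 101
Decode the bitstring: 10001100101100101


Decoding step by step:
Bits 100 -> C
Bits 011 -> H
Bits 00 -> F
Bits 101 -> E
Bits 100 -> C
Bits 101 -> E


Decoded message: CHFECE


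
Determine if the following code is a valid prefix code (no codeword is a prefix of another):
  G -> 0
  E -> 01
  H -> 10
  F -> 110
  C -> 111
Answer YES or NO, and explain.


Checking each pair (does one codeword prefix another?):
  G='0' vs E='01': prefix -- VIOLATION

NO -- this is NOT a valid prefix code. G (0) is a prefix of E (01).
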